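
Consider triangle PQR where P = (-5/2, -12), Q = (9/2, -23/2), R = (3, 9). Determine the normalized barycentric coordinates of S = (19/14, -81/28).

Signed area of the reference triangle: [PQR] = ½·((-5/2)·(-23/2−9) + (9/2)·(9−(-12)) + 3·(-12−(-23/2))) = ½·(205/4 + 189/2 − 3/2) = 577/8.
[SQR] = ½·((19/14)·(-23/2−9) + (9/2)·(9−(-81/28)) + 3·(-81/28−(-23/2))) = ½·(-779/28 + 2997/56 + 723/28) = 2885/112, so the P-coordinate is (2885/112)/(577/8) = 5/14.
[PSR] = ½·((-5/2)·(-81/28−9) + (19/14)·(9−(-12)) + 3·(-12−(-81/28))) = ½·(1665/56 + 57/2 − 765/28) = 1731/112, so the Q-coordinate is 3/14.
[PQS] = ½·((-5/2)·(-23/2−(-81/28)) + (9/2)·(-81/28−(-12)) + (19/14)·(-12−(-23/2))) = ½·(1205/56 + 2295/56 − 19/28) = 1731/56, so the R-coordinate is 3/7.
Check: 5/14 + 3/14 + 3/7 = 1.

(5/14, 3/14, 3/7)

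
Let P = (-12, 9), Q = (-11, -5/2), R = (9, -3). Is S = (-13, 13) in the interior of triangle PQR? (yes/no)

Barycentric coordinates of S: (206/153, -16/51, -5/153).
The three coordinates are positive, negative, negative; a point is interior exactly when all three are positive.

no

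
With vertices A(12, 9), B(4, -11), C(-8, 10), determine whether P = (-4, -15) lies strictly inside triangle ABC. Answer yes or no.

no

Barycentric coordinates of P: (-9/17, 62/51, 16/51).
The three coordinates are negative, positive, positive; a point is interior exactly when all three are positive.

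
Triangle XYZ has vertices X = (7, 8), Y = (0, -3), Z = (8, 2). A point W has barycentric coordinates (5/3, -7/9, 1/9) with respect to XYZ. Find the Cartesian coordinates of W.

(113/9, 143/9)

W = (5/3)·X + (-7/9)·Y + (1/9)·Z.
x-coordinate: (5/3)·7 + (-7/9)·0 + (1/9)·8 = 113/9.
y-coordinate: (5/3)·8 + (-7/9)·(-3) + (1/9)·2 = 143/9.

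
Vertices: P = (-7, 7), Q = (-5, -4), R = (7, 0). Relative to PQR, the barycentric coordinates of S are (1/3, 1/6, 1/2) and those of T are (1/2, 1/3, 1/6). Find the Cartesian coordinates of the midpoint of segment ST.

(-11/6, 23/12)

Barycentric coordinates of the midpoint are the average: (5/12, 1/4, 1/3).
Converting: (5/12)·P + (1/4)·Q + (1/3)·R = (-11/6, 23/12).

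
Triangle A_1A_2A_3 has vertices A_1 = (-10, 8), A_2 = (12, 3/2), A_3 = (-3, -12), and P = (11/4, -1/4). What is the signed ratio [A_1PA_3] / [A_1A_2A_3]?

[A_1A_2A_3] = ½·((-10)·(3/2−(-12)) + 12·(-12−8) + (-3)·(8−(3/2))) = ½·(-135 − 240 − 39/2) = -789/4.
[A_1PA_3] = ½·((-10)·(-1/4−(-12)) + (11/4)·(-12−8) + (-3)·(8−(-1/4))) = ½·(-235/2 − 55 − 99/4) = -789/8, so the ratio is (-789/8)/(-789/4) = 1/2.

1/2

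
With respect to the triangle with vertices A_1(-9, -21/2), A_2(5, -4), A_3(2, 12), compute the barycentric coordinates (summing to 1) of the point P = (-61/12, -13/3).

Signed area of the reference triangle: [A_1A_2A_3] = ½·((-9)·(-4−12) + 5·(12−(-21/2)) + 2·(-21/2−(-4))) = ½·(144 + 225/2 − 13) = 487/4.
[PA_2A_3] = ½·((-61/12)·(-4−12) + 5·(12−(-13/3)) + 2·(-13/3−(-4))) = ½·(244/3 + 245/3 − 2/3) = 487/6, so the A_1-coordinate is (487/6)/(487/4) = 2/3.
[A_1PA_3] = ½·((-9)·(-13/3−12) + (-61/12)·(12−(-21/2)) + 2·(-21/2−(-13/3))) = ½·(147 − 915/8 − 37/3) = 487/48, so the A_2-coordinate is 1/12.
[A_1A_2P] = ½·((-9)·(-4−(-13/3)) + 5·(-13/3−(-21/2)) + (-61/12)·(-21/2−(-4))) = ½·(-3 + 185/6 + 793/24) = 487/16, so the A_3-coordinate is 1/4.
Check: 2/3 + 1/12 + 1/4 = 1.

(2/3, 1/12, 1/4)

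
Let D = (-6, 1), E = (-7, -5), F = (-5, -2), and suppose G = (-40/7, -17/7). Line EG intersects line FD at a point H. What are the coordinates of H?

Barycentric coordinates of G with respect to DEF: (1/7, 2/7, 4/7).
On side FD the E-coordinate is zero; dropping G's E-weight 2/7 and renormalizing the remaining 4/7 : 1/7 gives weights 4/5, 1/5 on F, D.
H = (4/5)·(-5, -2) + (1/5)·(-6, 1) = (-26/5, -7/5).

(-26/5, -7/5)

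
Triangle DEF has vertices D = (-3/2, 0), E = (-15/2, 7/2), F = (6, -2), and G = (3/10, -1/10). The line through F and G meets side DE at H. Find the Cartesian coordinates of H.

(-7/2, 7/6)

Barycentric coordinates of G with respect to DEF: (2/5, 1/5, 2/5).
On side DE the F-coordinate is zero; dropping G's F-weight 2/5 and renormalizing the remaining 2/5 : 1/5 gives weights 2/3, 1/3 on D, E.
H = (2/3)·(-3/2, 0) + (1/3)·(-15/2, 7/2) = (-7/2, 7/6).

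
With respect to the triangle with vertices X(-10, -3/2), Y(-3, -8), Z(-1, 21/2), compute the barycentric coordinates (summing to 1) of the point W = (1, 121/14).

(-2/7, 2/7, 1)

Signed area of the reference triangle: [XYZ] = ½·((-10)·(-8−(21/2)) + (-3)·(21/2−(-3/2)) + (-1)·(-3/2−(-8))) = ½·(185 − 36 − 13/2) = 285/4.
[WYZ] = ½·(1·(-8−(21/2)) + (-3)·(21/2−(121/14)) + (-1)·(121/14−(-8))) = ½·(-37/2 − 39/7 − 233/14) = -285/14, so the X-coordinate is (-285/14)/(285/4) = -2/7.
[XWZ] = ½·((-10)·(121/14−(21/2)) + 1·(21/2−(-3/2)) + (-1)·(-3/2−(121/14))) = ½·(130/7 + 12 + 71/7) = 285/14, so the Y-coordinate is 2/7.
[XYW] = ½·((-10)·(-8−(121/14)) + (-3)·(121/14−(-3/2)) + 1·(-3/2−(-8))) = ½·(1165/7 − 213/7 + 13/2) = 285/4, so the Z-coordinate is 1.
Check: -2/7 + 2/7 + 1 = 1.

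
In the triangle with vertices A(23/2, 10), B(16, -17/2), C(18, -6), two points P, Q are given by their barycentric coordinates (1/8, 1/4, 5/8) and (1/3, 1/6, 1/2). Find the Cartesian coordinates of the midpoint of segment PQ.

(515/32, -137/48)

Barycentric coordinates of the midpoint are the average: (11/48, 5/24, 9/16).
Converting: (11/48)·A + (5/24)·B + (9/16)·C = (515/32, -137/48).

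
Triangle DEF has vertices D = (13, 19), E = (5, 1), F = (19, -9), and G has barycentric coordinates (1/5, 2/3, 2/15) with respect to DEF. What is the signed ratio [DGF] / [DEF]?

The signed ratio [DGF]/[DEF] equals the barycentric coordinate of G at vertex E, which is 2/3.

2/3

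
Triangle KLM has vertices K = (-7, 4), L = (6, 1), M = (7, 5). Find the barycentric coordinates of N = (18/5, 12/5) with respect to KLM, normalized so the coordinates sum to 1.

(1/5, 3/5, 1/5)

Signed area of the reference triangle: [KLM] = ½·((-7)·(1−5) + 6·(5−4) + 7·(4−1)) = ½·(28 + 6 + 21) = 55/2.
[NLM] = ½·((18/5)·(1−5) + 6·(5−(12/5)) + 7·(12/5−1)) = ½·(-72/5 + 78/5 + 49/5) = 11/2, so the K-coordinate is (11/2)/(55/2) = 1/5.
[KNM] = ½·((-7)·(12/5−5) + (18/5)·(5−4) + 7·(4−(12/5))) = ½·(91/5 + 18/5 + 56/5) = 33/2, so the L-coordinate is 3/5.
[KLN] = ½·((-7)·(1−(12/5)) + 6·(12/5−4) + (18/5)·(4−1)) = ½·(49/5 − 48/5 + 54/5) = 11/2, so the M-coordinate is 1/5.
Check: 1/5 + 3/5 + 1/5 = 1.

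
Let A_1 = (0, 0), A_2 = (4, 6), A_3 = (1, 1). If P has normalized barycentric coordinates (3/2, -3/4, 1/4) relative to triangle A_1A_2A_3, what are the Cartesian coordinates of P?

P = (3/2)·A_1 + (-3/4)·A_2 + (1/4)·A_3.
x-coordinate: (3/2)·0 + (-3/4)·4 + (1/4)·1 = -11/4.
y-coordinate: (3/2)·0 + (-3/4)·6 + (1/4)·1 = -17/4.

(-11/4, -17/4)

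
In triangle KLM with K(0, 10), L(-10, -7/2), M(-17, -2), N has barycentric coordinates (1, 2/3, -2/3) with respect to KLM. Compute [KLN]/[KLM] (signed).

The signed ratio [KLN]/[KLM] equals the barycentric coordinate of N at vertex M, which is -2/3.

-2/3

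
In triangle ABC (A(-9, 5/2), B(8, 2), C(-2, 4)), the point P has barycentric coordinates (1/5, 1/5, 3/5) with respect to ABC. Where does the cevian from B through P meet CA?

Line BP meets CA where the B-coordinate vanishes; zeroing P's B-weight and renormalizing leaves C, A-weights 3/5 : 1/5 → (3/4, 1/4).
So Q = (3/4)·C + (1/4)·A = (-15/4, 29/8).

(-15/4, 29/8)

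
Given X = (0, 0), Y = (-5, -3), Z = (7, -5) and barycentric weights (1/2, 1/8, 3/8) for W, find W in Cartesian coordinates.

(2, -9/4)

W = (1/2)·X + (1/8)·Y + (3/8)·Z.
x-coordinate: (1/2)·0 + (1/8)·(-5) + (3/8)·7 = 2.
y-coordinate: (1/2)·0 + (1/8)·(-3) + (3/8)·(-5) = -9/4.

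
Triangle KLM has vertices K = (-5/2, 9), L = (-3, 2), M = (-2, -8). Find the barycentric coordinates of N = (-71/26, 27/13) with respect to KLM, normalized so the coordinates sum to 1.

Signed area of the reference triangle: [KLM] = ½·((-5/2)·(2−(-8)) + (-3)·(-8−9) + (-2)·(9−2)) = ½·(-25 + 51 − 14) = 6.
[NLM] = ½·((-71/26)·(2−(-8)) + (-3)·(-8−(27/13)) + (-2)·(27/13−2)) = ½·(-355/13 + 393/13 − 2/13) = 18/13, so the K-coordinate is (18/13)/6 = 3/13.
[KNM] = ½·((-5/2)·(27/13−(-8)) + (-71/26)·(-8−9) + (-2)·(9−(27/13))) = ½·(-655/26 + 1207/26 − 180/13) = 48/13, so the L-coordinate is 8/13.
[KLN] = ½·((-5/2)·(2−(27/13)) + (-3)·(27/13−9) + (-71/26)·(9−2)) = ½·(5/26 + 270/13 − 497/26) = 12/13, so the M-coordinate is 2/13.

(3/13, 8/13, 2/13)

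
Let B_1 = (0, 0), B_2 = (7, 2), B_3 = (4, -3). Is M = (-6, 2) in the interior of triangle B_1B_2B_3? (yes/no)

no

Barycentric coordinates of M: (65/29, -10/29, -26/29).
The three coordinates are positive, negative, negative; a point is interior exactly when all three are positive.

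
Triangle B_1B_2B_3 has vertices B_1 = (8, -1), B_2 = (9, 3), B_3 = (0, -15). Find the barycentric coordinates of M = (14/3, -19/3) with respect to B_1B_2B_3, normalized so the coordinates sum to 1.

(1/3, 2/9, 4/9)

Signed area of the reference triangle: [B_1B_2B_3] = ½·(8·(3−(-15)) + 9·(-15−(-1)) + 0·(-1−3)) = ½·(144 − 126 + 0) = 9.
[MB_2B_3] = ½·((14/3)·(3−(-15)) + 9·(-15−(-19/3)) + 0·(-19/3−3)) = ½·(84 − 78 + 0) = 3, so the B_1-coordinate is 3/9 = 1/3.
[B_1MB_3] = ½·(8·(-19/3−(-15)) + (14/3)·(-15−(-1)) + 0·(-1−(-19/3))) = ½·(208/3 − 196/3 + 0) = 2, so the B_2-coordinate is 2/9.
[B_1B_2M] = ½·(8·(3−(-19/3)) + 9·(-19/3−(-1)) + (14/3)·(-1−3)) = ½·(224/3 − 48 − 56/3) = 4, so the B_3-coordinate is 4/9.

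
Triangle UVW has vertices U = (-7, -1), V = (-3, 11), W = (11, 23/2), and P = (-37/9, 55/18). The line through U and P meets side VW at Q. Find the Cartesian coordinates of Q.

(5/3, 67/6)

Barycentric coordinates of P with respect to UVW: (2/3, 2/9, 1/9).
On side VW the U-coordinate is zero; dropping P's U-weight 2/3 and renormalizing the remaining 2/9 : 1/9 gives weights 2/3, 1/3 on V, W.
Q = (2/3)·(-3, 11) + (1/3)·(11, 23/2) = (5/3, 67/6).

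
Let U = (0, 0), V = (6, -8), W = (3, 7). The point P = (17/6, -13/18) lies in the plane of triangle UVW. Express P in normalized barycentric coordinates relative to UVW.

Signed area of the reference triangle: [UVW] = ½·(0·(-8−7) + 6·(7−0) + 3·(0−(-8))) = ½·(0 + 42 + 24) = 33.
[PVW] = ½·((17/6)·(-8−7) + 6·(7−(-13/18)) + 3·(-13/18−(-8))) = ½·(-85/2 + 139/3 + 131/6) = 77/6, so the U-coordinate is (77/6)/33 = 7/18.
[UPW] = ½·(0·(-13/18−7) + (17/6)·(7−0) + 3·(0−(-13/18))) = ½·(0 + 119/6 + 13/6) = 11, so the V-coordinate is 1/3.
[UVP] = ½·(0·(-8−(-13/18)) + 6·(-13/18−0) + (17/6)·(0−(-8))) = ½·(0 − 13/3 + 68/3) = 55/6, so the W-coordinate is 5/18.

(7/18, 1/3, 5/18)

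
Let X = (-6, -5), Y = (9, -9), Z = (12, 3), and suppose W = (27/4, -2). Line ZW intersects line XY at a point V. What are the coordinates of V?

(3/2, -7)

Barycentric coordinates of W with respect to XYZ: (1/4, 1/4, 1/2).
On side XY the Z-coordinate is zero; dropping W's Z-weight 1/2 and renormalizing the remaining 1/4 : 1/4 gives weights 1/2, 1/2 on X, Y.
V = (1/2)·(-6, -5) + (1/2)·(9, -9) = (3/2, -7).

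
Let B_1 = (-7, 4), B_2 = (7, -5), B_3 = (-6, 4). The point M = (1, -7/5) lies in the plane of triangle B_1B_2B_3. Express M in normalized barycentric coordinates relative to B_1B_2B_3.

Signed area of the reference triangle: [B_1B_2B_3] = ½·((-7)·(-5−4) + 7·(4−4) + (-6)·(4−(-5))) = ½·(63 + 0 − 54) = 9/2.
[MB_2B_3] = ½·(1·(-5−4) + 7·(4−(-7/5)) + (-6)·(-7/5−(-5))) = ½·(-9 + 189/5 − 108/5) = 18/5, so the B_1-coordinate is (18/5)/(9/2) = 4/5.
[B_1MB_3] = ½·((-7)·(-7/5−4) + 1·(4−4) + (-6)·(4−(-7/5))) = ½·(189/5 + 0 − 162/5) = 27/10, so the B_2-coordinate is 3/5.
[B_1B_2M] = ½·((-7)·(-5−(-7/5)) + 7·(-7/5−4) + 1·(4−(-5))) = ½·(126/5 − 189/5 + 9) = -9/5, so the B_3-coordinate is -2/5.

(4/5, 3/5, -2/5)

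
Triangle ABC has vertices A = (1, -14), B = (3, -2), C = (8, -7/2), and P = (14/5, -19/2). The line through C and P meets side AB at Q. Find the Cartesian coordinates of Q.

Barycentric coordinates of P with respect to ABC: (3/5, 1/5, 1/5).
On side AB the C-coordinate is zero; dropping P's C-weight 1/5 and renormalizing the remaining 3/5 : 1/5 gives weights 3/4, 1/4 on A, B.
Q = (3/4)·(1, -14) + (1/4)·(3, -2) = (3/2, -11).

(3/2, -11)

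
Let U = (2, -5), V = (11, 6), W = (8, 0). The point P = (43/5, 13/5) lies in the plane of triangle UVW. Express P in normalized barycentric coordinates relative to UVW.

Signed area of the reference triangle: [UVW] = ½·(2·(6−0) + 11·(0−(-5)) + 8·(-5−6)) = ½·(12 + 55 − 88) = -21/2.
[PVW] = ½·((43/5)·(6−0) + 11·(0−(13/5)) + 8·(13/5−6)) = ½·(258/5 − 143/5 − 136/5) = -21/10, so the U-coordinate is (-21/10)/(-21/2) = 1/5.
[UPW] = ½·(2·(13/5−0) + (43/5)·(0−(-5)) + 8·(-5−(13/5))) = ½·(26/5 + 43 − 304/5) = -63/10, so the V-coordinate is 3/5.
[UVP] = ½·(2·(6−(13/5)) + 11·(13/5−(-5)) + (43/5)·(-5−6)) = ½·(34/5 + 418/5 − 473/5) = -21/10, so the W-coordinate is 1/5.

(1/5, 3/5, 1/5)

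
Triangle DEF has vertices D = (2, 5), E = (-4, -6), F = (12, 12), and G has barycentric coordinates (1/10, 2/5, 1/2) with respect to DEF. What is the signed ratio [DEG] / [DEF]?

1/2

The signed ratio [DEG]/[DEF] equals the barycentric coordinate of G at vertex F, which is 1/2.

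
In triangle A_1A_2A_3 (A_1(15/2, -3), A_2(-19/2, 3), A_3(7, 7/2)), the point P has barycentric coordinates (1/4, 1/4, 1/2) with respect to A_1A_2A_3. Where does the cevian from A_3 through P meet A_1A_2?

Line A_3P meets A_1A_2 where the A_3-coordinate vanishes; zeroing P's A_3-weight and renormalizing leaves A_1, A_2-weights 1/4 : 1/4 → (1/2, 1/2).
So Q = (1/2)·A_1 + (1/2)·A_2 = (-1, 0).

(-1, 0)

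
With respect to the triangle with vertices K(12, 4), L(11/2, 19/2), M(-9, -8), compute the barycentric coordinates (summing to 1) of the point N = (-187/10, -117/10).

(-3/5, 1/5, 7/5)

Signed area of the reference triangle: [KLM] = ½·(12·(19/2−(-8)) + (11/2)·(-8−4) + (-9)·(4−(19/2))) = ½·(210 − 66 + 99/2) = 387/4.
[NLM] = ½·((-187/10)·(19/2−(-8)) + (11/2)·(-8−(-117/10)) + (-9)·(-117/10−(19/2))) = ½·(-1309/4 + 407/20 + 954/5) = -1161/20, so the K-coordinate is (-1161/20)/(387/4) = -3/5.
[KNM] = ½·(12·(-117/10−(-8)) + (-187/10)·(-8−4) + (-9)·(4−(-117/10))) = ½·(-222/5 + 1122/5 − 1413/10) = 387/20, so the L-coordinate is 1/5.
[KLN] = ½·(12·(19/2−(-117/10)) + (11/2)·(-117/10−4) + (-187/10)·(4−(19/2))) = ½·(1272/5 − 1727/20 + 2057/20) = 2709/20, so the M-coordinate is 7/5.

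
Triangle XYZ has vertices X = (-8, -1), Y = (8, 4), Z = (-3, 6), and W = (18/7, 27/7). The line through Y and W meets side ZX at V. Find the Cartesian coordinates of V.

(-14/3, 11/3)

Barycentric coordinates of W with respect to XYZ: (1/7, 4/7, 2/7).
On side ZX the Y-coordinate is zero; dropping W's Y-weight 4/7 and renormalizing the remaining 2/7 : 1/7 gives weights 2/3, 1/3 on Z, X.
V = (2/3)·(-3, 6) + (1/3)·(-8, -1) = (-14/3, 11/3).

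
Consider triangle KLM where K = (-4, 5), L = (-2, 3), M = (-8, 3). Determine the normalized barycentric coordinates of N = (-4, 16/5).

(1/10, 3/5, 3/10)

Signed area of the reference triangle: [KLM] = ½·((-4)·(3−3) + (-2)·(3−5) + (-8)·(5−3)) = ½·(0 + 4 − 16) = -6.
[NLM] = ½·((-4)·(3−3) + (-2)·(3−(16/5)) + (-8)·(16/5−3)) = ½·(0 + 2/5 − 8/5) = -3/5, so the K-coordinate is (-3/5)/(-6) = 1/10.
[KNM] = ½·((-4)·(16/5−3) + (-4)·(3−5) + (-8)·(5−(16/5))) = ½·(-4/5 + 8 − 72/5) = -18/5, so the L-coordinate is 3/5.
[KLN] = ½·((-4)·(3−(16/5)) + (-2)·(16/5−5) + (-4)·(5−3)) = ½·(4/5 + 18/5 − 8) = -9/5, so the M-coordinate is 3/10.
Check: 1/10 + 3/5 + 3/10 = 1.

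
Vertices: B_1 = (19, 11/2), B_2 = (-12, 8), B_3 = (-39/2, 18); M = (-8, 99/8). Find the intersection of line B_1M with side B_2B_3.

(-17, 44/3)

Barycentric coordinates of M with respect to B_1B_2B_3: (1/4, 1/4, 1/2).
On side B_2B_3 the B_1-coordinate is zero; dropping M's B_1-weight 1/4 and renormalizing the remaining 1/4 : 1/2 gives weights 1/3, 2/3 on B_2, B_3.
N = (1/3)·(-12, 8) + (2/3)·(-39/2, 18) = (-17, 44/3).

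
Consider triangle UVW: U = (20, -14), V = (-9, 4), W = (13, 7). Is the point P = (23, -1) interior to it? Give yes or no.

no

Barycentric coordinates of P: (206/483, -22/69, 431/483).
The three coordinates are positive, negative, positive; a point is interior exactly when all three are positive.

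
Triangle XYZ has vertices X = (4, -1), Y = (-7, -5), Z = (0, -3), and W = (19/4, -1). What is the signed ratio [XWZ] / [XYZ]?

-1/4

[XYZ] = ½·(4·(-5−(-3)) + (-7)·(-3−(-1)) + 0·(-1−(-5))) = ½·(-8 + 14 + 0) = 3.
[XWZ] = ½·(4·(-1−(-3)) + (19/4)·(-3−(-1)) + 0·(-1−(-1))) = ½·(8 − 19/2 + 0) = -3/4, so the ratio is (-3/4)/3 = -1/4.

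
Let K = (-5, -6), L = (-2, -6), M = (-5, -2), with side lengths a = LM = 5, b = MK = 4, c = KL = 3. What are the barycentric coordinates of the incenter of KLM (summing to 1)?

(5/12, 1/3, 1/4)

The incenter has barycentric coordinates proportional to the opposite side lengths: (5 : 4 : 3).
Normalizing by 5+4+3 = 12 gives (5/12, 1/3, 1/4).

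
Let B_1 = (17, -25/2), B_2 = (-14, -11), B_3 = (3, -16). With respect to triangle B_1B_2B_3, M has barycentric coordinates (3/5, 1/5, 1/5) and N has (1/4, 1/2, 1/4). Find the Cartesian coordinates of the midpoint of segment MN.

(3, -1021/80)

Barycentric coordinates of the midpoint are the average: (17/40, 7/20, 9/40).
Converting: (17/40)·B_1 + (7/20)·B_2 + (9/40)·B_3 = (3, -1021/80).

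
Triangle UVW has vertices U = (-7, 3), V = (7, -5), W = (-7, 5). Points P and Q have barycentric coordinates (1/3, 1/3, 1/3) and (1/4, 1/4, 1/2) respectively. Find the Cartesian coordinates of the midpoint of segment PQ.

Barycentric coordinates of the midpoint are the average: (7/24, 7/24, 5/12).
Converting: (7/24)·U + (7/24)·V + (5/12)·W = (-35/12, 3/2).

(-35/12, 3/2)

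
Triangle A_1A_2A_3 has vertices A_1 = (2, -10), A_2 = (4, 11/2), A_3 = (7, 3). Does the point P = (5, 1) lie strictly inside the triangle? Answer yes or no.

Barycentric coordinates of P: (22/103, 32/103, 49/103).
The three coordinates are positive, positive, positive; a point is interior exactly when all three are positive.

yes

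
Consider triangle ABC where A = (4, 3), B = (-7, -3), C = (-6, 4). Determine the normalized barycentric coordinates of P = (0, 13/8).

Signed area of the reference triangle: [ABC] = ½·(4·(-3−4) + (-7)·(4−3) + (-6)·(3−(-3))) = ½·(-28 − 7 − 36) = -71/2.
[PBC] = ½·(0·(-3−4) + (-7)·(4−(13/8)) + (-6)·(13/8−(-3))) = ½·(0 − 133/8 − 111/4) = -355/16, so the A-coordinate is (-355/16)/(-71/2) = 5/8.
[APC] = ½·(4·(13/8−4) + 0·(4−3) + (-6)·(3−(13/8))) = ½·(-19/2 + 0 − 33/4) = -71/8, so the B-coordinate is 1/4.
[ABP] = ½·(4·(-3−(13/8)) + (-7)·(13/8−3) + 0·(3−(-3))) = ½·(-37/2 + 77/8 + 0) = -71/16, so the C-coordinate is 1/8.

(5/8, 1/4, 1/8)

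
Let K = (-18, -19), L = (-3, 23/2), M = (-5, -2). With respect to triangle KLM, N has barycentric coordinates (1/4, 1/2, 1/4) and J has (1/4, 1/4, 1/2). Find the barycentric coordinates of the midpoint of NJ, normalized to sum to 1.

(1/4, 3/8, 3/8)

Since both coordinate triples sum to 1, the midpoint's barycentrics are the componentwise average.
(1/4+1/4)/2 = 1/4; similarly 3/8 and 3/8.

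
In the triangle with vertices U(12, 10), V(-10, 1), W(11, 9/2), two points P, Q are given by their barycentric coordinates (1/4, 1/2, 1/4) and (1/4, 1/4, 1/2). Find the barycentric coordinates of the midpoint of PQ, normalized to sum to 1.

Since both coordinate triples sum to 1, the midpoint's barycentrics are the componentwise average.
(1/4+1/4)/2 = 1/4; similarly 3/8 and 3/8.

(1/4, 3/8, 3/8)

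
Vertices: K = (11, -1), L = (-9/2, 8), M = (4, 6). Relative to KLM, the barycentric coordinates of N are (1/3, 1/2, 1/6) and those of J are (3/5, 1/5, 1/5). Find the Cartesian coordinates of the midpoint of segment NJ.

(103/24, 103/30)

Barycentric coordinates of the midpoint are the average: (7/15, 7/20, 11/60).
Converting: (7/15)·K + (7/20)·L + (11/60)·M = (103/24, 103/30).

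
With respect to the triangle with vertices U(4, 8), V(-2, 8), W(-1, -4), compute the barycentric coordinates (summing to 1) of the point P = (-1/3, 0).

(1/6, 1/6, 2/3)

Signed area of the reference triangle: [UVW] = ½·(4·(8−(-4)) + (-2)·(-4−8) + (-1)·(8−8)) = ½·(48 + 24 + 0) = 36.
[PVW] = ½·((-1/3)·(8−(-4)) + (-2)·(-4−0) + (-1)·(0−8)) = ½·(-4 + 8 + 8) = 6, so the U-coordinate is 6/36 = 1/6.
[UPW] = ½·(4·(0−(-4)) + (-1/3)·(-4−8) + (-1)·(8−0)) = ½·(16 + 4 − 8) = 6, so the V-coordinate is 1/6.
[UVP] = ½·(4·(8−0) + (-2)·(0−8) + (-1/3)·(8−8)) = ½·(32 + 16 + 0) = 24, so the W-coordinate is 2/3.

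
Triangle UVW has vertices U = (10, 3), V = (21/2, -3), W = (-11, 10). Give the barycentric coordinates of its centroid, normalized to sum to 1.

(1/3, 1/3, 1/3)

The centroid is the average of the vertices, so each weight is 1/3.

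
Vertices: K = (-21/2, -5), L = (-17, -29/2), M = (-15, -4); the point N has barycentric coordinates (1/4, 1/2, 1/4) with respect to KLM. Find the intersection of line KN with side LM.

(-49/3, -11)

Line KN meets LM where the K-coordinate vanishes; zeroing N's K-weight and renormalizing leaves L, M-weights 1/2 : 1/4 → (2/3, 1/3).
So J = (2/3)·L + (1/3)·M = (-49/3, -11).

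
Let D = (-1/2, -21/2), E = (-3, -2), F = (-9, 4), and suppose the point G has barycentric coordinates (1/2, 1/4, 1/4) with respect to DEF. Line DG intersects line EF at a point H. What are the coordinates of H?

Line DG meets EF where the D-coordinate vanishes; zeroing G's D-weight and renormalizing leaves E, F-weights 1/4 : 1/4 → (1/2, 1/2).
So H = (1/2)·E + (1/2)·F = (-6, 1).

(-6, 1)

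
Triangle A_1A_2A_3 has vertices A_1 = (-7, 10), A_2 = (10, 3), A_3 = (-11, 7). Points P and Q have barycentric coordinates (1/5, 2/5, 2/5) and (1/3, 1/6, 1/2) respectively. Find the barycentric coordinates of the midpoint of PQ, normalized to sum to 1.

Since both coordinate triples sum to 1, the midpoint's barycentrics are the componentwise average.
(1/5+1/3)/2 = 4/15; similarly 17/60 and 9/20.

(4/15, 17/60, 9/20)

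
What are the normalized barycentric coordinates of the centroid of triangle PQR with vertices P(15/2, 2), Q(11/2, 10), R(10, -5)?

The centroid is the average of the vertices, so each weight is 1/3.

(1/3, 1/3, 1/3)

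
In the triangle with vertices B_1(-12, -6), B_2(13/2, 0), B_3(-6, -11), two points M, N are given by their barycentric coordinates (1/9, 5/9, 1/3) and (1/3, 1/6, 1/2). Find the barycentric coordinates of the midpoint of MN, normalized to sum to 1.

(2/9, 13/36, 5/12)

Since both coordinate triples sum to 1, the midpoint's barycentrics are the componentwise average.
(1/9+1/3)/2 = 2/9; similarly 13/36 and 5/12.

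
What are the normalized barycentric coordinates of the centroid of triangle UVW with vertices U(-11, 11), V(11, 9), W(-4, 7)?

(1/3, 1/3, 1/3)

The centroid is the average of the vertices, so each weight is 1/3.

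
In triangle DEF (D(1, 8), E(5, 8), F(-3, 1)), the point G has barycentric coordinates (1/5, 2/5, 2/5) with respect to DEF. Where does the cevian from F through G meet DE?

Line FG meets DE where the F-coordinate vanishes; zeroing G's F-weight and renormalizing leaves D, E-weights 1/5 : 2/5 → (1/3, 2/3).
So H = (1/3)·D + (2/3)·E = (11/3, 8).

(11/3, 8)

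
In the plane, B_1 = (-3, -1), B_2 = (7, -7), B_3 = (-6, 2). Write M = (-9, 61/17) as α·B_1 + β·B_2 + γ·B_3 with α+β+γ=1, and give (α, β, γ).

Signed area of the reference triangle: [B_1B_2B_3] = ½·((-3)·(-7−2) + 7·(2−(-1)) + (-6)·(-1−(-7))) = ½·(27 + 21 − 36) = 6.
[MB_2B_3] = ½·((-9)·(-7−2) + 7·(2−(61/17)) + (-6)·(61/17−(-7))) = ½·(81 − 189/17 − 1080/17) = 54/17, so the B_1-coordinate is (54/17)/6 = 9/17.
[B_1MB_3] = ½·((-3)·(61/17−2) + (-9)·(2−(-1)) + (-6)·(-1−(61/17))) = ½·(-81/17 − 27 + 468/17) = -36/17, so the B_2-coordinate is -6/17.
[B_1B_2M] = ½·((-3)·(-7−(61/17)) + 7·(61/17−(-1)) + (-9)·(-1−(-7))) = ½·(540/17 + 546/17 − 54) = 84/17, so the B_3-coordinate is 14/17.

(9/17, -6/17, 14/17)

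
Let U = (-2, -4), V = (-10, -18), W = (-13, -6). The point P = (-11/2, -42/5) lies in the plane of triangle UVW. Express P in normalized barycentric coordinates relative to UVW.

(3/5, 3/10, 1/10)

Signed area of the reference triangle: [UVW] = ½·((-2)·(-18−(-6)) + (-10)·(-6−(-4)) + (-13)·(-4−(-18))) = ½·(24 + 20 − 182) = -69.
[PVW] = ½·((-11/2)·(-18−(-6)) + (-10)·(-6−(-42/5)) + (-13)·(-42/5−(-18))) = ½·(66 − 24 − 624/5) = -207/5, so the U-coordinate is (-207/5)/(-69) = 3/5.
[UPW] = ½·((-2)·(-42/5−(-6)) + (-11/2)·(-6−(-4)) + (-13)·(-4−(-42/5))) = ½·(24/5 + 11 − 286/5) = -207/10, so the V-coordinate is 3/10.
[UVP] = ½·((-2)·(-18−(-42/5)) + (-10)·(-42/5−(-4)) + (-11/2)·(-4−(-18))) = ½·(96/5 + 44 − 77) = -69/10, so the W-coordinate is 1/10.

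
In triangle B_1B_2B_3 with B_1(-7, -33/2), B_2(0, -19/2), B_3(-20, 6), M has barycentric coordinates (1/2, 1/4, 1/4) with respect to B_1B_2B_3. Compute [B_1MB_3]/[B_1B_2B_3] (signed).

The signed ratio [B_1MB_3]/[B_1B_2B_3] equals the barycentric coordinate of M at vertex B_2, which is 1/4.

1/4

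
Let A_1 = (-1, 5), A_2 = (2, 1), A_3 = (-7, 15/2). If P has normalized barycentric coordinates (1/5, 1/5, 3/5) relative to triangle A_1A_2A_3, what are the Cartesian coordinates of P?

P = (1/5)·A_1 + (1/5)·A_2 + (3/5)·A_3.
x-coordinate: (1/5)·(-1) + (1/5)·2 + (3/5)·(-7) = -4.
y-coordinate: (1/5)·5 + (1/5)·1 + (3/5)·(15/2) = 57/10.

(-4, 57/10)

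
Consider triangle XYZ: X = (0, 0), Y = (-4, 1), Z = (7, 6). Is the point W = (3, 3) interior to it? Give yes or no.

Barycentric coordinates of W: (13/31, 3/31, 15/31).
The three coordinates are positive, positive, positive; a point is interior exactly when all three are positive.

yes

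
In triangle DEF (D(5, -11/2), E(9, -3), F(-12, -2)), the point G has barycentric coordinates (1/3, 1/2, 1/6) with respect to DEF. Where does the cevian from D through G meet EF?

Line DG meets EF where the D-coordinate vanishes; zeroing G's D-weight and renormalizing leaves E, F-weights 1/2 : 1/6 → (3/4, 1/4).
So H = (3/4)·E + (1/4)·F = (15/4, -11/4).

(15/4, -11/4)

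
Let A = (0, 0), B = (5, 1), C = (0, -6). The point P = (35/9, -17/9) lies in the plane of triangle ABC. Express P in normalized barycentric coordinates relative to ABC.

(-2/9, 7/9, 4/9)

Signed area of the reference triangle: [ABC] = ½·(0·(1−(-6)) + 5·(-6−0) + 0·(0−1)) = ½·(0 − 30 + 0) = -15.
[PBC] = ½·((35/9)·(1−(-6)) + 5·(-6−(-17/9)) + 0·(-17/9−1)) = ½·(245/9 − 185/9 + 0) = 10/3, so the A-coordinate is (10/3)/(-15) = -2/9.
[APC] = ½·(0·(-17/9−(-6)) + (35/9)·(-6−0) + 0·(0−(-17/9))) = ½·(0 − 70/3 + 0) = -35/3, so the B-coordinate is 7/9.
[ABP] = ½·(0·(1−(-17/9)) + 5·(-17/9−0) + (35/9)·(0−1)) = ½·(0 − 85/9 − 35/9) = -20/3, so the C-coordinate is 4/9.
Check: -2/9 + 7/9 + 4/9 = 1.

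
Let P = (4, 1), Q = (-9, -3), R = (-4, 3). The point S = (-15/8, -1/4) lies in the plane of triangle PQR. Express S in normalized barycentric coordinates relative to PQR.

Signed area of the reference triangle: [PQR] = ½·(4·(-3−3) + (-9)·(3−1) + (-4)·(1−(-3))) = ½·(-24 − 18 − 16) = -29.
[SQR] = ½·((-15/8)·(-3−3) + (-9)·(3−(-1/4)) + (-4)·(-1/4−(-3))) = ½·(45/4 − 117/4 − 11) = -29/2, so the P-coordinate is (-29/2)/(-29) = 1/2.
[PSR] = ½·(4·(-1/4−3) + (-15/8)·(3−1) + (-4)·(1−(-1/4))) = ½·(-13 − 15/4 − 5) = -87/8, so the Q-coordinate is 3/8.
[PQS] = ½·(4·(-3−(-1/4)) + (-9)·(-1/4−1) + (-15/8)·(1−(-3))) = ½·(-11 + 45/4 − 15/2) = -29/8, so the R-coordinate is 1/8.
Check: 1/2 + 3/8 + 1/8 = 1.

(1/2, 3/8, 1/8)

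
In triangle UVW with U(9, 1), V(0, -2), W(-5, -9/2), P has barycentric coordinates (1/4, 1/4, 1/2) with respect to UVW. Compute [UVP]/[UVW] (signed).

The signed ratio [UVP]/[UVW] equals the barycentric coordinate of P at vertex W, which is 1/2.

1/2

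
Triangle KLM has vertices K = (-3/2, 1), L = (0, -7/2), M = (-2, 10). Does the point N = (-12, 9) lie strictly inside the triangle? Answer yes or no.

no

Barycentric coordinates of N: (548/45, -362/45, -47/15).
The three coordinates are positive, negative, negative; a point is interior exactly when all three are positive.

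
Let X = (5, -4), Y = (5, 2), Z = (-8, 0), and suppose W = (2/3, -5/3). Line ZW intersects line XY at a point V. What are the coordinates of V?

Barycentric coordinates of W with respect to XYZ: (1/2, 1/6, 1/3).
On side XY the Z-coordinate is zero; dropping W's Z-weight 1/3 and renormalizing the remaining 1/2 : 1/6 gives weights 3/4, 1/4 on X, Y.
V = (3/4)·(5, -4) + (1/4)·(5, 2) = (5, -5/2).

(5, -5/2)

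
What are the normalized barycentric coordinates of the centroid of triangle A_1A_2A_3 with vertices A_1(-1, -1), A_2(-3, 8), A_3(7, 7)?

The centroid is the average of the vertices, so each weight is 1/3.

(1/3, 1/3, 1/3)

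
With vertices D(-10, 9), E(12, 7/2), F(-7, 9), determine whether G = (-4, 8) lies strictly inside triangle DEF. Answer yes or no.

Barycentric coordinates of G: (5/33, 2/11, 2/3).
The three coordinates are positive, positive, positive; a point is interior exactly when all three are positive.

yes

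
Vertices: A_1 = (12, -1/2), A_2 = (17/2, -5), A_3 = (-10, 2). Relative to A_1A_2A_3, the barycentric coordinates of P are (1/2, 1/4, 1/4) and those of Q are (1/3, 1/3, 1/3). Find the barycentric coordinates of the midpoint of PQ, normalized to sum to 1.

Since both coordinate triples sum to 1, the midpoint's barycentrics are the componentwise average.
(1/2+1/3)/2 = 5/12; similarly 7/24 and 7/24.

(5/12, 7/24, 7/24)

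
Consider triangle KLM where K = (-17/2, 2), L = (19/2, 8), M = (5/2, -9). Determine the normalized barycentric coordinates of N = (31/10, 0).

(1/5, 2/5, 2/5)

Signed area of the reference triangle: [KLM] = ½·((-17/2)·(8−(-9)) + (19/2)·(-9−2) + (5/2)·(2−8)) = ½·(-289/2 − 209/2 − 15) = -132.
[NLM] = ½·((31/10)·(8−(-9)) + (19/2)·(-9−0) + (5/2)·(0−8)) = ½·(527/10 − 171/2 − 20) = -132/5, so the K-coordinate is (-132/5)/(-132) = 1/5.
[KNM] = ½·((-17/2)·(0−(-9)) + (31/10)·(-9−2) + (5/2)·(2−0)) = ½·(-153/2 − 341/10 + 5) = -264/5, so the L-coordinate is 2/5.
[KLN] = ½·((-17/2)·(8−0) + (19/2)·(0−2) + (31/10)·(2−8)) = ½·(-68 − 19 − 93/5) = -264/5, so the M-coordinate is 2/5.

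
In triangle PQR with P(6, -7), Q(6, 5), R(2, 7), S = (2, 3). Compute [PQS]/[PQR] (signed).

1

[PQR] = ½·(6·(5−7) + 6·(7−(-7)) + 2·(-7−5)) = ½·(-12 + 84 − 24) = 24.
[PQS] = ½·(6·(5−3) + 6·(3−(-7)) + 2·(-7−5)) = ½·(12 + 60 − 24) = 24, so the ratio is 24/24 = 1.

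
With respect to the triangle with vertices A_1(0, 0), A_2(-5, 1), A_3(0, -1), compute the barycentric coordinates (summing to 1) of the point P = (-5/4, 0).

Signed area of the reference triangle: [A_1A_2A_3] = ½·(0·(1−(-1)) + (-5)·(-1−0) + 0·(0−1)) = ½·(0 + 5 + 0) = 5/2.
[PA_2A_3] = ½·((-5/4)·(1−(-1)) + (-5)·(-1−0) + 0·(0−1)) = ½·(-5/2 + 5 + 0) = 5/4, so the A_1-coordinate is (5/4)/(5/2) = 1/2.
[A_1PA_3] = ½·(0·(0−(-1)) + (-5/4)·(-1−0) + 0·(0−0)) = ½·(0 + 5/4 + 0) = 5/8, so the A_2-coordinate is 1/4.
[A_1A_2P] = ½·(0·(1−0) + (-5)·(0−0) + (-5/4)·(0−1)) = ½·(0 + 0 + 5/4) = 5/8, so the A_3-coordinate is 1/4.

(1/2, 1/4, 1/4)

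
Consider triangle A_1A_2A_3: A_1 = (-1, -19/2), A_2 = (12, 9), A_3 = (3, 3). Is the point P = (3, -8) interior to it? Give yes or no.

no

Barycentric coordinates of P: (66/59, 88/177, -109/177).
The three coordinates are positive, positive, negative; a point is interior exactly when all three are positive.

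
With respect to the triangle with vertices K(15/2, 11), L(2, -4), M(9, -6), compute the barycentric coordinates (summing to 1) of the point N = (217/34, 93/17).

(11/17, 4/17, 2/17)

Signed area of the reference triangle: [KLM] = ½·((15/2)·(-4−(-6)) + 2·(-6−11) + 9·(11−(-4))) = ½·(15 − 34 + 135) = 58.
[NLM] = ½·((217/34)·(-4−(-6)) + 2·(-6−(93/17)) + 9·(93/17−(-4))) = ½·(217/17 − 390/17 + 1449/17) = 638/17, so the K-coordinate is (638/17)/58 = 11/17.
[KNM] = ½·((15/2)·(93/17−(-6)) + (217/34)·(-6−11) + 9·(11−(93/17))) = ½·(2925/34 − 217/2 + 846/17) = 232/17, so the L-coordinate is 4/17.
[KLN] = ½·((15/2)·(-4−(93/17)) + 2·(93/17−11) + (217/34)·(11−(-4))) = ½·(-2415/34 − 188/17 + 3255/34) = 116/17, so the M-coordinate is 2/17.
Check: 11/17 + 4/17 + 2/17 = 1.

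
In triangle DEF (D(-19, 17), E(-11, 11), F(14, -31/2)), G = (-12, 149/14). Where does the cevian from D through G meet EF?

Barycentric coordinates of G with respect to DEF: (4/7, 2/7, 1/7).
On side EF the D-coordinate is zero; dropping G's D-weight 4/7 and renormalizing the remaining 2/7 : 1/7 gives weights 2/3, 1/3 on E, F.
H = (2/3)·(-11, 11) + (1/3)·(14, -31/2) = (-8/3, 13/6).

(-8/3, 13/6)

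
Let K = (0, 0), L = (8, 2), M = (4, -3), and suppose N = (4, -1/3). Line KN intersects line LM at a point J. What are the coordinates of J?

Barycentric coordinates of N with respect to KLM: (1/3, 1/3, 1/3).
On side LM the K-coordinate is zero; dropping N's K-weight 1/3 and renormalizing the remaining 1/3 : 1/3 gives weights 1/2, 1/2 on L, M.
J = (1/2)·(8, 2) + (1/2)·(4, -3) = (6, -1/2).

(6, -1/2)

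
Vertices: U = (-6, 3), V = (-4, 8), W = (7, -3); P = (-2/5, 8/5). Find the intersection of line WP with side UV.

Barycentric coordinates of P with respect to UVW: (2/5, 1/5, 2/5).
On side UV the W-coordinate is zero; dropping P's W-weight 2/5 and renormalizing the remaining 2/5 : 1/5 gives weights 2/3, 1/3 on U, V.
Q = (2/3)·(-6, 3) + (1/3)·(-4, 8) = (-16/3, 14/3).

(-16/3, 14/3)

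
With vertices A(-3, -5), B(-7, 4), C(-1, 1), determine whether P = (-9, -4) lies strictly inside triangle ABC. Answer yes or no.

no

Barycentric coordinates of P: (9/7, 19/21, -25/21).
The three coordinates are positive, positive, negative; a point is interior exactly when all three are positive.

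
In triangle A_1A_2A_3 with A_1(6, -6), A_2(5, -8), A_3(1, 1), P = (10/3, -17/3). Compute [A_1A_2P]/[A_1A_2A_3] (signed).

1/3

[A_1A_2A_3] = ½·(6·(-8−1) + 5·(1−(-6)) + 1·(-6−(-8))) = ½·(-54 + 35 + 2) = -17/2.
[A_1A_2P] = ½·(6·(-8−(-17/3)) + 5·(-17/3−(-6)) + (10/3)·(-6−(-8))) = ½·(-14 + 5/3 + 20/3) = -17/6, so the ratio is (-17/6)/(-17/2) = 1/3.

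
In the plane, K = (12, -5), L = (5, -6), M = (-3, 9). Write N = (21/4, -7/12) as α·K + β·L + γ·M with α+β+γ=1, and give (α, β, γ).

(5/12, 1/4, 1/3)

Signed area of the reference triangle: [KLM] = ½·(12·(-6−9) + 5·(9−(-5)) + (-3)·(-5−(-6))) = ½·(-180 + 70 − 3) = -113/2.
[NLM] = ½·((21/4)·(-6−9) + 5·(9−(-7/12)) + (-3)·(-7/12−(-6))) = ½·(-315/4 + 575/12 − 65/4) = -565/24, so the K-coordinate is (-565/24)/(-113/2) = 5/12.
[KNM] = ½·(12·(-7/12−9) + (21/4)·(9−(-5)) + (-3)·(-5−(-7/12))) = ½·(-115 + 147/2 + 53/4) = -113/8, so the L-coordinate is 1/4.
[KLN] = ½·(12·(-6−(-7/12)) + 5·(-7/12−(-5)) + (21/4)·(-5−(-6))) = ½·(-65 + 265/12 + 21/4) = -113/6, so the M-coordinate is 1/3.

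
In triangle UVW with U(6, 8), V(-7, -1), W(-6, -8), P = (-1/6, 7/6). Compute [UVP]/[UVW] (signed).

[UVW] = ½·(6·(-1−(-8)) + (-7)·(-8−8) + (-6)·(8−(-1))) = ½·(42 + 112 − 54) = 50.
[UVP] = ½·(6·(-1−(7/6)) + (-7)·(7/6−8) + (-1/6)·(8−(-1))) = ½·(-13 + 287/6 − 3/2) = 50/3, so the ratio is (50/3)/50 = 1/3.

1/3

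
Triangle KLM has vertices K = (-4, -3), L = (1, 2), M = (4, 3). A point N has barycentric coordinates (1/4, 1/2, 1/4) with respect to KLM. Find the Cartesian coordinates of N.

(1/2, 1)

N = (1/4)·K + (1/2)·L + (1/4)·M.
x-coordinate: (1/4)·(-4) + (1/2)·1 + (1/4)·4 = 1/2.
y-coordinate: (1/4)·(-3) + (1/2)·2 + (1/4)·3 = 1.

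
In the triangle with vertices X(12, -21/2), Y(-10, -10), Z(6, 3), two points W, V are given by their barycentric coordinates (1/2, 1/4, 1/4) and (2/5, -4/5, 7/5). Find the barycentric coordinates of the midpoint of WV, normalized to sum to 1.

(9/20, -11/40, 33/40)

Since both coordinate triples sum to 1, the midpoint's barycentrics are the componentwise average.
(1/2+2/5)/2 = 9/20; similarly -11/40 and 33/40.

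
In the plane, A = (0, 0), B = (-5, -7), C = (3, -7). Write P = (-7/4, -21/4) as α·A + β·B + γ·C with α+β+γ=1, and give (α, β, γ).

(1/4, 1/2, 1/4)

Signed area of the reference triangle: [ABC] = ½·(0·(-7−(-7)) + (-5)·(-7−0) + 3·(0−(-7))) = ½·(0 + 35 + 21) = 28.
[PBC] = ½·((-7/4)·(-7−(-7)) + (-5)·(-7−(-21/4)) + 3·(-21/4−(-7))) = ½·(0 + 35/4 + 21/4) = 7, so the A-coordinate is 7/28 = 1/4.
[APC] = ½·(0·(-21/4−(-7)) + (-7/4)·(-7−0) + 3·(0−(-21/4))) = ½·(0 + 49/4 + 63/4) = 14, so the B-coordinate is 1/2.
[ABP] = ½·(0·(-7−(-21/4)) + (-5)·(-21/4−0) + (-7/4)·(0−(-7))) = ½·(0 + 105/4 − 49/4) = 7, so the C-coordinate is 1/4.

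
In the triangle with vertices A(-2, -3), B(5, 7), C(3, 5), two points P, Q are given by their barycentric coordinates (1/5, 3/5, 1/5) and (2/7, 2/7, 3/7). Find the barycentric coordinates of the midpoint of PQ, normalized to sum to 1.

(17/70, 31/70, 11/35)

Since both coordinate triples sum to 1, the midpoint's barycentrics are the componentwise average.
(1/5+2/7)/2 = 17/70; similarly 31/70 and 11/35.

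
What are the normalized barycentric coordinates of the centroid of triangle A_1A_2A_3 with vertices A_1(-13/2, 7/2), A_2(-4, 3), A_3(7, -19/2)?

(1/3, 1/3, 1/3)

The centroid is the average of the vertices, so each weight is 1/3.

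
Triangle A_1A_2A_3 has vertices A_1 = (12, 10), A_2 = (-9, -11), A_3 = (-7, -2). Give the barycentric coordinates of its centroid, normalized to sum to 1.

(1/3, 1/3, 1/3)

The centroid is the average of the vertices, so each weight is 1/3.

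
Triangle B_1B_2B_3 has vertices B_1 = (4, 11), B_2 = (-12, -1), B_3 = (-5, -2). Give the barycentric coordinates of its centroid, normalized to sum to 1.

(1/3, 1/3, 1/3)

The centroid is the average of the vertices, so each weight is 1/3.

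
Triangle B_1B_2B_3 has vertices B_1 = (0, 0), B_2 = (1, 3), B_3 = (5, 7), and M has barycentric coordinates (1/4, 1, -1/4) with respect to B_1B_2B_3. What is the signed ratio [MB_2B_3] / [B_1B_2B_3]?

1/4

The signed ratio [MB_2B_3]/[B_1B_2B_3] equals the barycentric coordinate of M at vertex B_1, which is 1/4.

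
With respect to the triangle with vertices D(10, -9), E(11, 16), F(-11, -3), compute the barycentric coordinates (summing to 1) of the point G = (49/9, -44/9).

Signed area of the reference triangle: [DEF] = ½·(10·(16−(-3)) + 11·(-3−(-9)) + (-11)·(-9−16)) = ½·(190 + 66 + 275) = 531/2.
[GEF] = ½·((49/9)·(16−(-3)) + 11·(-3−(-44/9)) + (-11)·(-44/9−16)) = ½·(931/9 + 187/9 + 2068/9) = 177, so the D-coordinate is 177/(531/2) = 2/3.
[DGF] = ½·(10·(-44/9−(-3)) + (49/9)·(-3−(-9)) + (-11)·(-9−(-44/9))) = ½·(-170/9 + 98/3 + 407/9) = 59/2, so the E-coordinate is 1/9.
[DEG] = ½·(10·(16−(-44/9)) + 11·(-44/9−(-9)) + (49/9)·(-9−16)) = ½·(1880/9 + 407/9 − 1225/9) = 59, so the F-coordinate is 2/9.
Check: 2/3 + 1/9 + 2/9 = 1.

(2/3, 1/9, 2/9)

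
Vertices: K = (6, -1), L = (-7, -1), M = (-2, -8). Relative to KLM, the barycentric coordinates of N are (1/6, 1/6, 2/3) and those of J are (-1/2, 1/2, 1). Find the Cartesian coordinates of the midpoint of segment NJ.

(-5, -41/6)

Barycentric coordinates of the midpoint are the average: (-1/6, 1/3, 5/6).
Converting: (-1/6)·K + (1/3)·L + (5/6)·M = (-5, -41/6).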